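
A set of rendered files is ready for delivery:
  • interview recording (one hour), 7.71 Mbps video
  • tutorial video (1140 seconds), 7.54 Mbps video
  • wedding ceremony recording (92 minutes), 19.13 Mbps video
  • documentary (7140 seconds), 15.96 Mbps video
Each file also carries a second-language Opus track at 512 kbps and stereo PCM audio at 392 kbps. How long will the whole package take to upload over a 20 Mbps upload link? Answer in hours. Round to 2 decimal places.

3.77 hours

Audio total: 512 + 392 = 904 kbps = 0.904 Mbps.
interview recording: 8.614 Mbps × 3600 s = 31010.4 Mb
tutorial video: 8.444 Mbps × 1140 s = 9626.2 Mb
wedding ceremony recording: 20.034 Mbps × 5520 s = 110587.7 Mb
documentary: 16.864 Mbps × 7140 s = 120409.0 Mb
Total: 271633.2 Mb = 33954.2 MB.
At 20 Mbps: 271633.2 / 20 = 13582 s ≈ 3.77 hours.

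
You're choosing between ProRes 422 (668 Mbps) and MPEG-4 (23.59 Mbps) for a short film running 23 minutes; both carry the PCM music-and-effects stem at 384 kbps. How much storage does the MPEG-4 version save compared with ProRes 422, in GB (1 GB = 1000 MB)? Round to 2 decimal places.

111.16 GB

23 min = 1380 s
Audio: 384 kbps = 0.384 Mbps.
ProRes 422: 668.384 Mbps × 1380 s = 922369.9 Mb = 115.296 GB.
MPEG-4: 23.974 Mbps × 1380 s = 33084.1 Mb = 4.136 GB.
Saving: 115.296 − 4.136 = 111.161 GB.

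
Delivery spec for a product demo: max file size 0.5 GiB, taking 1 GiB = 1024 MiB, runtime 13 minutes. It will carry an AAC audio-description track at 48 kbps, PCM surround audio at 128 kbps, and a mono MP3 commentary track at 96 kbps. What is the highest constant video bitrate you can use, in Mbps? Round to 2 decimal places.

5.23 Mbps

Budget: 0.5 GiB = 4295.0 Mb.
13 min = 780 s
Total bitrate budget: 4295.0 Mb / 780 s = 5.506 Mbps.
Audio total: 48 + 128 + 96 = 272 kbps = 0.272 Mbps.
Video: 5.506 − 0.272 = 5.234 Mbps.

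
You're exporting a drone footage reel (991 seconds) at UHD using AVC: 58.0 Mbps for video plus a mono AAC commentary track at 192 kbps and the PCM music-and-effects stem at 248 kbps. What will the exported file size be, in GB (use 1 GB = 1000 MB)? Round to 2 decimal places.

Audio total: 192 + 248 = 440 kbps = 0.440 Mbps.
Total bitrate: 58.0 + 0.440 = 58.440 Mbps.
Stream data: 58.440 Mbps × 991 s = 57914.0 Mb.
57,914 Mb ÷ 8 = 7,239 MB → 7.239 GB.

7.24 GB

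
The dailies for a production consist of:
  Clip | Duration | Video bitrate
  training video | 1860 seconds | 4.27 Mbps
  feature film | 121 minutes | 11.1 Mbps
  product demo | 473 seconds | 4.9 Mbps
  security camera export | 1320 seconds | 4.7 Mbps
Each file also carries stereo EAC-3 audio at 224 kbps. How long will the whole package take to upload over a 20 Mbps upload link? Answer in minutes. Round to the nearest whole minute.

83 minutes

Audio: 224 kbps = 0.224 Mbps.
training video: 4.494 Mbps × 1860 s = 8358.8 Mb
feature film: 11.324 Mbps × 7260 s = 82212.2 Mb
product demo: 5.124 Mbps × 473 s = 2423.7 Mb
security camera export: 4.924 Mbps × 1320 s = 6499.7 Mb
Total: 99494.4 Mb = 12436.8 MB.
At 20 Mbps: 99494.4 / 20 = 4975 s ≈ 82.9 minutes.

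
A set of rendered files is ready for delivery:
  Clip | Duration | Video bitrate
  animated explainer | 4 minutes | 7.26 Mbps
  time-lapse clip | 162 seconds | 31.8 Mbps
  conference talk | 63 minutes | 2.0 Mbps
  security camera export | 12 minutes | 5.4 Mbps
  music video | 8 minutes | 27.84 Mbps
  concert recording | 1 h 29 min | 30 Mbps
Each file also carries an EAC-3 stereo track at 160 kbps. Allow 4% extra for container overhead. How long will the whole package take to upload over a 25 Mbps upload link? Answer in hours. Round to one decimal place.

2.2 hours

Audio: 160 kbps = 0.160 Mbps.
animated explainer: 7.420 Mbps × 240 s × 1.04 = 1852.0 Mb
time-lapse clip: 31.960 Mbps × 162 s × 1.04 = 5384.6 Mb
conference talk: 2.160 Mbps × 3780 s × 1.04 = 8491.4 Mb
security camera export: 5.560 Mbps × 720 s × 1.04 = 4163.3 Mb
music video: 28.000 Mbps × 480 s × 1.04 = 13977.6 Mb
concert recording: 30.160 Mbps × 5340 s × 1.04 = 167496.6 Mb
Total: 201365.5 Mb = 25170.7 MB.
At 25 Mbps: 201365.5 / 25 = 8055 s ≈ 2.24 hours.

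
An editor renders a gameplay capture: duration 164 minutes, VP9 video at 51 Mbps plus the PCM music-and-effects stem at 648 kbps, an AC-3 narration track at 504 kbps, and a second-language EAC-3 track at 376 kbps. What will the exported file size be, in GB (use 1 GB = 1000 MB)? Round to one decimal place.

64.6 GB

164 min = 9840 s
Audio total: 648 + 504 + 376 = 1528 kbps = 1.528 Mbps.
Total bitrate: 51 + 1.528 = 52.528 Mbps.
Stream data: 52.528 Mbps × 9840 s = 516875.5 Mb.
516,876 Mb ÷ 8 = 64,609 MB → 64.61 GB.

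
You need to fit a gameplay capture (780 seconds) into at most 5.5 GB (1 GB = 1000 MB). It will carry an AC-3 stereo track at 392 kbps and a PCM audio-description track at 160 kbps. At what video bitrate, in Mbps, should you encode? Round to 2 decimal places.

55.86 Mbps

Budget: 5.5 GB = 44000.0 Mb.
Total bitrate budget: 44000.0 Mb / 780 s = 56.410 Mbps.
Audio total: 392 + 160 = 552 kbps = 0.552 Mbps.
Video: 56.410 − 0.552 = 55.858 Mbps.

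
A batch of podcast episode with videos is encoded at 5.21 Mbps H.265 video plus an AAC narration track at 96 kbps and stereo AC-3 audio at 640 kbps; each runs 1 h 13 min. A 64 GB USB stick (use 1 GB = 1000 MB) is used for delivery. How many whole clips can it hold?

1 h 13 min = 73 min = 4380 s
Audio total: 96 + 640 = 736 kbps = 0.736 Mbps.
Total bitrate: 5.946 Mbps.
Per item: 5.946 Mbps × 4380 s = 26,043 Mb = 3,255 MB.
Capacity: 64 GB = 512,000 Mb; 19.66 items → 19 complete.

19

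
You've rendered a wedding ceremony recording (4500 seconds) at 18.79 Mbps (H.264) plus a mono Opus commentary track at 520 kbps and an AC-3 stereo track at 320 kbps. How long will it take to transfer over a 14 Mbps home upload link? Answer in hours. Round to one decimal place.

1.8 hours

Audio total: 520 + 320 = 840 kbps = 0.840 Mbps.
Total bitrate: 19.630 Mbps.
File: 19.630 Mbps × 4500 s = 88335.0 Mb.
At 14 Mbps: 88335.0 / 14 = 6309.6 s ≈ 1.75 hours.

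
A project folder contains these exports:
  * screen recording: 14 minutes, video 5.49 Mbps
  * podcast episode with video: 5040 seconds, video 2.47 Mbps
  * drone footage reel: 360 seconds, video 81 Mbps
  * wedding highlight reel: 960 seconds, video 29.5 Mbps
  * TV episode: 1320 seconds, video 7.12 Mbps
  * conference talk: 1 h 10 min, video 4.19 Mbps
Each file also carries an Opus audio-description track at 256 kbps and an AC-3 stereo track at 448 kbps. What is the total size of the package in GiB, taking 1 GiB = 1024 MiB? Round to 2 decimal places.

Audio total: 256 + 448 = 704 kbps = 0.704 Mbps.
screen recording: 6.194 Mbps × 840 s = 5203.0 Mb
podcast episode with video: 3.174 Mbps × 5040 s = 15997.0 Mb
drone footage reel: 81.704 Mbps × 360 s = 29413.4 Mb
wedding highlight reel: 30.204 Mbps × 960 s = 28995.8 Mb
TV episode: 7.824 Mbps × 1320 s = 10327.7 Mb
conference talk: 4.894 Mbps × 4200 s = 20554.8 Mb
Total: 110491.7 Mb = 13811.5 MB.
= 12.86 GiB.

12.86 GiB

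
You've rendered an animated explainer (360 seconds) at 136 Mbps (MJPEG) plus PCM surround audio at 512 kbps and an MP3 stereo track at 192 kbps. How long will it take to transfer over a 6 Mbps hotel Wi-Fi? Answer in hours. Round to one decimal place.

Audio total: 512 + 192 = 704 kbps = 0.704 Mbps.
Total bitrate: 136.704 Mbps.
File: 136.704 Mbps × 360 s = 49213.4 Mb.
At 6 Mbps: 49213.4 / 6 = 8202.2 s ≈ 2.28 hours.

2.3 hours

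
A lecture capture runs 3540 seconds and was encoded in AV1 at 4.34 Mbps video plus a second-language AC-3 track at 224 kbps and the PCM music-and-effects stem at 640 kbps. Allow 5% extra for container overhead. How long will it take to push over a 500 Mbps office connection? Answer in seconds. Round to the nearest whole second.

39 seconds

Audio total: 224 + 640 = 864 kbps = 0.864 Mbps.
Total bitrate: 5.204 Mbps.
File: 5.204 Mbps × 3540 s = 18422.2 Mb.
With 5% container overhead: ×1.05. → 19343.3 Mb.
At 500 Mbps: 19343.3 / 500 = 38.7 s ≈ 38.7 seconds.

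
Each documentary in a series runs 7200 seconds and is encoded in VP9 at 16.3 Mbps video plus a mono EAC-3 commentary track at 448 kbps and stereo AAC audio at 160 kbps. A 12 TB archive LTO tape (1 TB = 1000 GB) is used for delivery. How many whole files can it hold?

Audio total: 448 + 160 = 608 kbps = 0.608 Mbps.
Total bitrate: 16.908 Mbps.
Per item: 16.908 Mbps × 7200 s = 121,738 Mb = 15,217 MB.
Capacity: 12 TB = 96,000,000 Mb; 788.58 items → 788 complete.

788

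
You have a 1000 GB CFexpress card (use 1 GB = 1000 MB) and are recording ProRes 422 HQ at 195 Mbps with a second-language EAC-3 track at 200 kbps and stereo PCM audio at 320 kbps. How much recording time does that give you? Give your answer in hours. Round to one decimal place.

Audio total: 200 + 320 = 520 kbps = 0.520 Mbps.
Total bitrate: 195 + 0.520 = 195.520 Mbps.
Capacity: 1000 GB = 8,000,000 Mb.
Recording time: 8,000,000 / 195.520 = 40,917 s ≈ 11.4 hours.

11.4 hours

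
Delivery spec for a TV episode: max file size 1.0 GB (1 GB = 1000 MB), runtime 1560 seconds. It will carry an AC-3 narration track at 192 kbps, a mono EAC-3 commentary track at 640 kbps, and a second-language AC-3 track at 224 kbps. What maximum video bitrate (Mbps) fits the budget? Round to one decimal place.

Budget: 1.0 GB = 8000.0 Mb.
Total bitrate budget: 8000.0 Mb / 1560 s = 5.128 Mbps.
Audio total: 192 + 640 + 224 = 1056 kbps = 1.056 Mbps.
Video: 5.128 − 1.056 = 4.072 Mbps.

4.1 Mbps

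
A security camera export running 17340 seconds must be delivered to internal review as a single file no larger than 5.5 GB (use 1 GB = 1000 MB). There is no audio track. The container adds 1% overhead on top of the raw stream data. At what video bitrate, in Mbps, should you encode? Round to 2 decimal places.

Budget: 5.5 GB = 44000.0 Mb.
Stream payload after overhead: 44000.0 / 1.01 = 43564.4 Mb.
Total bitrate budget: 43564.4 Mb / 17340 s = 2.512 Mbps.

2.51 Mbps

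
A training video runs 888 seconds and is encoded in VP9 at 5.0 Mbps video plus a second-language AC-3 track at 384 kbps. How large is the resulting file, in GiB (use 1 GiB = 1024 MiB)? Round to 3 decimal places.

Audio: 384 kbps = 0.384 Mbps.
Total bitrate: 5.0 + 0.384 = 5.384 Mbps.
Stream data: 5.384 Mbps × 888 s = 4781.0 Mb.
4,781 Mb = 597,624,000 bytes ÷ 1,073,741,824 = 0.5566 GiB.

0.557 GiB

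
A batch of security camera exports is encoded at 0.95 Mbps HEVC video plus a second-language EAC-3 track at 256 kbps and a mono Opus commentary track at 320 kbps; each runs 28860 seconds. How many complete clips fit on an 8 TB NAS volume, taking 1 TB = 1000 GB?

Audio total: 256 + 320 = 576 kbps = 0.576 Mbps.
Total bitrate: 1.526 Mbps.
Per item: 1.526 Mbps × 28860 s = 44,040 Mb = 5,505 MB.
Capacity: 8 TB = 64,000,000 Mb; 1453.21 items → 1453 complete.

1453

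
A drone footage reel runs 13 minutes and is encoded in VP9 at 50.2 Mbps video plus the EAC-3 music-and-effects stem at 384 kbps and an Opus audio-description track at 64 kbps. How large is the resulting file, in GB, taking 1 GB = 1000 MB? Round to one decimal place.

4.9 GB

13 min = 780 s
Audio total: 384 + 64 = 448 kbps = 0.448 Mbps.
Total bitrate: 50.2 + 0.448 = 50.648 Mbps.
Stream data: 50.648 Mbps × 780 s = 39505.4 Mb.
39,505 Mb ÷ 8 = 4,938 MB → 4.938 GB.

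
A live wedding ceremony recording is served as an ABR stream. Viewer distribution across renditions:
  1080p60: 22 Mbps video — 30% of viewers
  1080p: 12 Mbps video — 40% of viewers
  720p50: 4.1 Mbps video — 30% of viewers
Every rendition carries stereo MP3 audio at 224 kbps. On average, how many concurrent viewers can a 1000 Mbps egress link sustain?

77

Audio: 224 kbps = 0.224 Mbps.
Average per-viewer bitrate: 0.30×22.224 + 0.40×12.224 + 0.30×4.324 = 12.854 Mbps.
1000 Mbps = 1,000 Mbps; 1,000 / 12.854 = 77.80 → 77.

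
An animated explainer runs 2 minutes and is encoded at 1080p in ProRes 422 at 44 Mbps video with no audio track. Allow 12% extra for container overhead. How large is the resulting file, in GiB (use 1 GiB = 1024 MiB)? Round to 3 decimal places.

2 min = 120 s
Total bitrate: 44 Mbps.
Stream data: 44.000 Mbps × 120 s = 5280.0 Mb.
With 12% container overhead: ×1.12.
5,914 Mb = 739,200,000 bytes ÷ 1,073,741,824 = 0.6884 GiB.

0.688 GiB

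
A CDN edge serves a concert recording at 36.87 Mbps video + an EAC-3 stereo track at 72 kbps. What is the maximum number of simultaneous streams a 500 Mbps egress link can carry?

Audio: 72 kbps = 0.072 Mbps.
Per-viewer media rate: 36.942 Mbps.
500 Mbps = 500.0 Mbps; 500.0 / 36.942 = 13.53 → 13 viewers.

13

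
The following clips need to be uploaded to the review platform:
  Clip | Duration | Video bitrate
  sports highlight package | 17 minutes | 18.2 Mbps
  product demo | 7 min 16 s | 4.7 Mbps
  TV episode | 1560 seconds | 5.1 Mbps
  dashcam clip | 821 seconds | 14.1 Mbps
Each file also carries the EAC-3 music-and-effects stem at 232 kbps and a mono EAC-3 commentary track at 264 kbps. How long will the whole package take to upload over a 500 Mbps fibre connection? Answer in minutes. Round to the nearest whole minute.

1 minutes

Audio total: 232 + 264 = 496 kbps = 0.496 Mbps.
sports highlight package: 18.696 Mbps × 1020 s = 19069.9 Mb
product demo: 5.196 Mbps × 436 s = 2265.5 Mb
TV episode: 5.596 Mbps × 1560 s = 8729.8 Mb
dashcam clip: 14.596 Mbps × 821 s = 11983.3 Mb
Total: 42048.5 Mb = 5256.1 MB.
At 500 Mbps: 42048.5 / 500 = 84 s ≈ 1.4 minutes.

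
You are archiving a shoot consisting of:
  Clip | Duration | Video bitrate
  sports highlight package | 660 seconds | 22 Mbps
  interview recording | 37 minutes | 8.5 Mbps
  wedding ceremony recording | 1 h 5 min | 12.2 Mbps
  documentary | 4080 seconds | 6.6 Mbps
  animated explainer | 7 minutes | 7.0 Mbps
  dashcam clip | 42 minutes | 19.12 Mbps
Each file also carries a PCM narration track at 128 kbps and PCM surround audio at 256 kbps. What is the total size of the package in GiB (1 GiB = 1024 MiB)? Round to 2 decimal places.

Audio total: 128 + 256 = 384 kbps = 0.384 Mbps.
sports highlight package: 22.384 Mbps × 660 s = 14773.4 Mb
interview recording: 8.884 Mbps × 2220 s = 19722.5 Mb
wedding ceremony recording: 12.584 Mbps × 3900 s = 49077.6 Mb
documentary: 6.984 Mbps × 4080 s = 28494.7 Mb
animated explainer: 7.384 Mbps × 420 s = 3101.3 Mb
dashcam clip: 19.504 Mbps × 2520 s = 49150.1 Mb
Total: 164319.6 Mb = 20540.0 MB.
= 19.13 GiB.

19.13 GiB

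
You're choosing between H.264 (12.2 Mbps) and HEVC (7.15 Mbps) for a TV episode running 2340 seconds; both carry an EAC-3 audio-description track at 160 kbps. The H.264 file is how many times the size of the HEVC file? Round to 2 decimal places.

1.69

Audio: 160 kbps = 0.160 Mbps.
H.264: 12.360 Mbps × 2340 s = 28922.4 Mb = 3.367 GiB.
HEVC: 7.310 Mbps × 2340 s = 17105.4 Mb = 1.991 GiB.
Ratio: 3.367 / 1.991 = 1.691.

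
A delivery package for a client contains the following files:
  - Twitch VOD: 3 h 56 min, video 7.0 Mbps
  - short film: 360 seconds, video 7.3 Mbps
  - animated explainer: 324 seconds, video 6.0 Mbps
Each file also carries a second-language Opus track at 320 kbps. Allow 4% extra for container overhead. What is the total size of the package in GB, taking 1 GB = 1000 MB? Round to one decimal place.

Audio: 320 kbps = 0.320 Mbps.
Twitch VOD: 7.320 Mbps × 14160 s × 1.04 = 107797.2 Mb
short film: 7.620 Mbps × 360 s × 1.04 = 2852.9 Mb
animated explainer: 6.320 Mbps × 324 s × 1.04 = 2129.6 Mb
Total: 112779.8 Mb = 14097.5 MB.
= 14.10 GB.

14.1 GB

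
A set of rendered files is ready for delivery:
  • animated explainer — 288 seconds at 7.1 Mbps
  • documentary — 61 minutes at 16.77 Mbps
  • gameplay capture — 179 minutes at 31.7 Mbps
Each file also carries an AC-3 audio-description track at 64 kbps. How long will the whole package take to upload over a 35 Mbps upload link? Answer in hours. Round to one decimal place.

Audio: 64 kbps = 0.064 Mbps.
animated explainer: 7.164 Mbps × 288 s = 2063.2 Mb
documentary: 16.834 Mbps × 3660 s = 61612.4 Mb
gameplay capture: 31.764 Mbps × 10740 s = 341145.4 Mb
Total: 404821.0 Mb = 50602.6 MB.
At 35 Mbps: 404821.0 / 35 = 11566 s ≈ 3.21 hours.

3.2 hours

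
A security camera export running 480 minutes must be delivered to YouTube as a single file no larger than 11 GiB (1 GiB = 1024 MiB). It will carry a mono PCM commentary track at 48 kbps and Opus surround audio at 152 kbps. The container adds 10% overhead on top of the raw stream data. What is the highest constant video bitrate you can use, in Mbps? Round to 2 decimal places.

2.78 Mbps

Budget: 11 GiB = 94489.3 Mb.
Stream payload after overhead: 94489.3 / 1.10 = 85899.3 Mb.
480 min = 28800 s
Total bitrate budget: 85899.3 Mb / 28800 s = 2.983 Mbps.
Audio total: 48 + 152 = 200 kbps = 0.200 Mbps.
Video: 2.983 − 0.200 = 2.783 Mbps.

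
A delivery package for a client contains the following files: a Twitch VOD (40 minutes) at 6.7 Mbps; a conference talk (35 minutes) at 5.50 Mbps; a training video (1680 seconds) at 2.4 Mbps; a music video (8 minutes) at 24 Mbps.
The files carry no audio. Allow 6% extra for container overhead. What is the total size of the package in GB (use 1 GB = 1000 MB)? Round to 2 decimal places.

Twitch VOD: 6.700 Mbps × 2400 s × 1.06 = 17044.8 Mb
conference talk: 5.500 Mbps × 2100 s × 1.06 = 12243.0 Mb
training video: 2.400 Mbps × 1680 s × 1.06 = 4273.9 Mb
music video: 24.000 Mbps × 480 s × 1.06 = 12211.2 Mb
Total: 45772.9 Mb = 5721.6 MB.
= 5.722 GB.

5.72 GB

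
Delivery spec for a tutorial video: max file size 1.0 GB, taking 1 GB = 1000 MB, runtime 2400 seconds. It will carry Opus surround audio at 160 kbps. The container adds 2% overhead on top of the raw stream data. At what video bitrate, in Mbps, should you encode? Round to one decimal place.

Budget: 1.0 GB = 8000.0 Mb.
Stream payload after overhead: 8000.0 / 1.02 = 7843.1 Mb.
Total bitrate budget: 7843.1 Mb / 2400 s = 3.268 Mbps.
Audio: 160 kbps = 0.160 Mbps.
Video: 3.268 − 0.160 = 3.108 Mbps.

3.1 Mbps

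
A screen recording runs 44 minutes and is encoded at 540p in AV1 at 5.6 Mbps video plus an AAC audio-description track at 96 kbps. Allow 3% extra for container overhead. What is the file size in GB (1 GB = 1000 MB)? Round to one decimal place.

44 min = 2640 s
Audio: 96 kbps = 0.096 Mbps.
Total bitrate: 5.6 + 0.096 = 5.696 Mbps.
Stream data: 5.696 Mbps × 2640 s = 15037.4 Mb.
With 3% container overhead: ×1.03.
15,489 Mb ÷ 8 = 1,936 MB → 1.936 GB.

1.9 GB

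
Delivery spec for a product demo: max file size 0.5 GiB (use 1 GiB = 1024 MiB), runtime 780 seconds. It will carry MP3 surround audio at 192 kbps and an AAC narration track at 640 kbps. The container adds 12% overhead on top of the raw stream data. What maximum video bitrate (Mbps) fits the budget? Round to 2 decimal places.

4.08 Mbps

Budget: 0.5 GiB = 4295.0 Mb.
Stream payload after overhead: 4295.0 / 1.12 = 3834.8 Mb.
Total bitrate budget: 3834.8 Mb / 780 s = 4.916 Mbps.
Audio total: 192 + 640 = 832 kbps = 0.832 Mbps.
Video: 4.916 − 0.832 = 4.084 Mbps.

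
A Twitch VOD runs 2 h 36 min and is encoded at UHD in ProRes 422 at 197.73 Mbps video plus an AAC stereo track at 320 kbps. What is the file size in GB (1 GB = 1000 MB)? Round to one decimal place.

231.7 GB

2 h 36 min = 156 min = 9360 s
Audio: 320 kbps = 0.320 Mbps.
Total bitrate: 197.73 + 0.320 = 198.050 Mbps.
Stream data: 198.050 Mbps × 9360 s = 1853748.0 Mb.
1,853,748 Mb ÷ 8 = 231,718 MB → 231.7 GB.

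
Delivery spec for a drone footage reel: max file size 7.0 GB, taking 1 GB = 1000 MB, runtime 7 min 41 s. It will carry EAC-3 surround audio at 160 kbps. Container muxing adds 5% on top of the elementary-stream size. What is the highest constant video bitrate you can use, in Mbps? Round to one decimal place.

Budget: 7.0 GB = 56000.0 Mb.
Stream payload after overhead: 56000.0 / 1.05 = 53333.3 Mb.
7 min 41 s = 461 s
Total bitrate budget: 53333.3 Mb / 461 s = 115.691 Mbps.
Audio: 160 kbps = 0.160 Mbps.
Video: 115.691 − 0.160 = 115.531 Mbps.

115.5 Mbps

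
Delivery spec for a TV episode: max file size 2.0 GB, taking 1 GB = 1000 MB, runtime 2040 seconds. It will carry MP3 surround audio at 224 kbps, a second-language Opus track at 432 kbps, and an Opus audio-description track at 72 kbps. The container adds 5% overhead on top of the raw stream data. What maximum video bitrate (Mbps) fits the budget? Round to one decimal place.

6.7 Mbps

Budget: 2.0 GB = 16000.0 Mb.
Stream payload after overhead: 16000.0 / 1.05 = 15238.1 Mb.
Total bitrate budget: 15238.1 Mb / 2040 s = 7.470 Mbps.
Audio total: 224 + 432 + 72 = 728 kbps = 0.728 Mbps.
Video: 7.470 − 0.728 = 6.742 Mbps.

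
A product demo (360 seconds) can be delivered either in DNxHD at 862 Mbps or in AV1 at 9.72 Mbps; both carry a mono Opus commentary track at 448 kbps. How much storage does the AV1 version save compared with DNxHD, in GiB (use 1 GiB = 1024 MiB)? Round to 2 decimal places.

Audio: 448 kbps = 0.448 Mbps.
DNxHD: 862.448 Mbps × 360 s = 310481.3 Mb = 36.145 GiB.
AV1: 10.168 Mbps × 360 s = 3660.5 Mb = 0.426 GiB.
Saving: 36.145 − 0.426 = 35.719 GiB.

35.72 GiB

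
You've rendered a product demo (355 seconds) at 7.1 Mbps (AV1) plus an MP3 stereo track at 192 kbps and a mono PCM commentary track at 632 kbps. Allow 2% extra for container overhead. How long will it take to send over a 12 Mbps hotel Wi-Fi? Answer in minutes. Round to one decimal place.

Audio total: 192 + 632 = 824 kbps = 0.824 Mbps.
Total bitrate: 7.924 Mbps.
File: 7.924 Mbps × 355 s = 2813.0 Mb.
With 2% container overhead: ×1.02. → 2869.3 Mb.
At 12 Mbps: 2869.3 / 12 = 239.1 s ≈ 3.99 minutes.

4.0 minutes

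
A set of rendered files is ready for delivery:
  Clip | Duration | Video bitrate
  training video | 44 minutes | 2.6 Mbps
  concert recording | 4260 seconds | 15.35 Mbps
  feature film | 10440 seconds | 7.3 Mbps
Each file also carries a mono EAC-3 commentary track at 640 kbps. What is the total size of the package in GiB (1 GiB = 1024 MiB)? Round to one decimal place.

18.6 GiB

Audio: 640 kbps = 0.640 Mbps.
training video: 3.240 Mbps × 2640 s = 8553.6 Mb
concert recording: 15.990 Mbps × 4260 s = 68117.4 Mb
feature film: 7.940 Mbps × 10440 s = 82893.6 Mb
Total: 159564.6 Mb = 19945.6 MB.
= 18.58 GiB.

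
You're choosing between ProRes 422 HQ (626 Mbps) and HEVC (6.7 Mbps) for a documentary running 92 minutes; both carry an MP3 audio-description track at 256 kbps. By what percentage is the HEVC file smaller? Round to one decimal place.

92 min = 5520 s
Audio: 256 kbps = 0.256 Mbps.
ProRes 422 HQ: 626.256 Mbps × 5520 s = 3456933.1 Mb = 432.117 GB.
HEVC: 6.956 Mbps × 5520 s = 38397.1 Mb = 4.800 GB.
Reduction: (1 − 4.800/432.117) × 100 = 98.89%.

98.9%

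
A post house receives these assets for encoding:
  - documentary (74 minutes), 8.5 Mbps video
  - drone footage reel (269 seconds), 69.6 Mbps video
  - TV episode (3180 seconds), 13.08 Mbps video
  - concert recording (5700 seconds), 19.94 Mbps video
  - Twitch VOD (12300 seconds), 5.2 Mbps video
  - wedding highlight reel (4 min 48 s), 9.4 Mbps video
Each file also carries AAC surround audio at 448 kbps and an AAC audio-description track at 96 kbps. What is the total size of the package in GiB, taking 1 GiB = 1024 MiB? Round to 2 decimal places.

Audio total: 448 + 96 = 544 kbps = 0.544 Mbps.
documentary: 9.044 Mbps × 4440 s = 40155.4 Mb
drone footage reel: 70.144 Mbps × 269 s = 18868.7 Mb
TV episode: 13.624 Mbps × 3180 s = 43324.3 Mb
concert recording: 20.484 Mbps × 5700 s = 116758.8 Mb
Twitch VOD: 5.744 Mbps × 12300 s = 70651.2 Mb
wedding highlight reel: 9.944 Mbps × 288 s = 2863.9 Mb
Total: 292622.3 Mb = 36577.8 MB.
= 34.07 GiB.

34.07 GiB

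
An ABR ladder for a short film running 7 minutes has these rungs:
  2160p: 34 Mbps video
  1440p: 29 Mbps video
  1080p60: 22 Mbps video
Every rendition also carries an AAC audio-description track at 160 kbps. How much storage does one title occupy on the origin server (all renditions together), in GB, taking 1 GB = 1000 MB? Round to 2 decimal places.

7 min = 420 s
Audio: 160 kbps = 0.160 Mbps.
Sum of rendition bitrates: (34+0.160) + (29+0.160) + (22+0.160) = 85.480 Mbps.
× 420 s = 35,902 Mb = 4,488 MB = 4.488 GB.

4.49 GB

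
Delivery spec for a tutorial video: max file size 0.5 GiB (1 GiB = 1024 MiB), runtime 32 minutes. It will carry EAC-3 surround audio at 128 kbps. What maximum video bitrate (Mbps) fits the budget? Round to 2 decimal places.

Budget: 0.5 GiB = 4295.0 Mb.
32 min = 1920 s
Total bitrate budget: 4295.0 Mb / 1920 s = 2.237 Mbps.
Audio: 128 kbps = 0.128 Mbps.
Video: 2.237 − 0.128 = 2.109 Mbps.

2.11 Mbps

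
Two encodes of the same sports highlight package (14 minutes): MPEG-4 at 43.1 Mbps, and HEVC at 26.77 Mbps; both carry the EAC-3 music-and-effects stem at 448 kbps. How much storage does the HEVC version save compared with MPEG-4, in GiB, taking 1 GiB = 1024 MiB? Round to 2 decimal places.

1.60 GiB

14 min = 840 s
Audio: 448 kbps = 0.448 Mbps.
MPEG-4: 43.548 Mbps × 840 s = 36580.3 Mb = 4.259 GiB.
HEVC: 27.218 Mbps × 840 s = 22863.1 Mb = 2.662 GiB.
Saving: 4.259 − 2.662 = 1.597 GiB.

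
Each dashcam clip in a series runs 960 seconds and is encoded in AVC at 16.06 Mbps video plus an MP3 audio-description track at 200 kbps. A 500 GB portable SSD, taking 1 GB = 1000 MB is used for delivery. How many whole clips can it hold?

256

Audio: 200 kbps = 0.200 Mbps.
Total bitrate: 16.260 Mbps.
Per item: 16.260 Mbps × 960 s = 15,610 Mb = 1,951 MB.
Capacity: 500 GB = 4,000,000 Mb; 256.25 items → 256 complete.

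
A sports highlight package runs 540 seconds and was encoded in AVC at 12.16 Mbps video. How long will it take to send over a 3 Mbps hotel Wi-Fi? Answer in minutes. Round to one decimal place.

File: 12.160 Mbps × 540 s = 6566.4 Mb.
At 3 Mbps: 6566.4 / 3 = 2188.8 s ≈ 36.5 minutes.

36.5 minutes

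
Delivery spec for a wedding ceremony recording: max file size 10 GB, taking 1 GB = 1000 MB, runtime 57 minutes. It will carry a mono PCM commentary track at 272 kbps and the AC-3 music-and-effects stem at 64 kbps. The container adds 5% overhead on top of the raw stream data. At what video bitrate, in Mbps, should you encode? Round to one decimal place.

21.9 Mbps

Budget: 10 GB = 80000.0 Mb.
Stream payload after overhead: 80000.0 / 1.05 = 76190.5 Mb.
57 min = 3420 s
Total bitrate budget: 76190.5 Mb / 3420 s = 22.278 Mbps.
Audio total: 272 + 64 = 336 kbps = 0.336 Mbps.
Video: 22.278 − 0.336 = 21.942 Mbps.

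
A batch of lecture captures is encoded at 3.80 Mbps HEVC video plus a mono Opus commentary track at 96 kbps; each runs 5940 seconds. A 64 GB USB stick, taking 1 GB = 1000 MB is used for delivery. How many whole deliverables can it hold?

22

Audio: 96 kbps = 0.096 Mbps.
Total bitrate: 3.896 Mbps.
Per item: 3.896 Mbps × 5940 s = 23,142 Mb = 2,893 MB.
Capacity: 64 GB = 512,000 Mb; 22.12 items → 22 complete.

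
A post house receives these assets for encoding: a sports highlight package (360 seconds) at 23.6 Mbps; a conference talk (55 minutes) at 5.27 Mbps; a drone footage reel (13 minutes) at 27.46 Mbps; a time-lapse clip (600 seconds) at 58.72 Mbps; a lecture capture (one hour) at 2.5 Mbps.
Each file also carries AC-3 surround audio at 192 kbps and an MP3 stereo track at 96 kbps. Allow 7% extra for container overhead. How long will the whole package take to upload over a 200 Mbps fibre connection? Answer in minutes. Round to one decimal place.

8.4 minutes

Audio total: 192 + 96 = 288 kbps = 0.288 Mbps.
sports highlight package: 23.888 Mbps × 360 s × 1.07 = 9201.7 Mb
conference talk: 5.558 Mbps × 3300 s × 1.07 = 19625.3 Mb
drone footage reel: 27.748 Mbps × 780 s × 1.07 = 23158.5 Mb
time-lapse clip: 59.008 Mbps × 600 s × 1.07 = 37883.1 Mb
lecture capture: 2.788 Mbps × 3600 s × 1.07 = 10739.4 Mb
Total: 100607.9 Mb = 12576.0 MB.
At 200 Mbps: 100607.9 / 200 = 503 s ≈ 8.38 minutes.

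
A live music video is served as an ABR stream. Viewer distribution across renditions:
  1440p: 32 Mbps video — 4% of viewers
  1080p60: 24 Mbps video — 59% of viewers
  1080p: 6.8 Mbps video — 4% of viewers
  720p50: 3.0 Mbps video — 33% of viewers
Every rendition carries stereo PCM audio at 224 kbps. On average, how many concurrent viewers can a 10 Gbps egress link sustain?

590

Audio: 224 kbps = 0.224 Mbps.
Average per-viewer bitrate: 0.04×32.224 + 0.59×24.224 + 0.04×7.024 + 0.33×3.224 = 16.926 Mbps.
10 Gbps = 10,000 Mbps; 10,000 / 16.926 = 590.81 → 590.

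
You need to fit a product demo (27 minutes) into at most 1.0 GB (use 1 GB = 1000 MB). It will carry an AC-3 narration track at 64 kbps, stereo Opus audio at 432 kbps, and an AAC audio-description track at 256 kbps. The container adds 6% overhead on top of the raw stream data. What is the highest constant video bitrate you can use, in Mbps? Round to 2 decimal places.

Budget: 1.0 GB = 8000.0 Mb.
Stream payload after overhead: 8000.0 / 1.06 = 7547.2 Mb.
27 min = 1620 s
Total bitrate budget: 7547.2 Mb / 1620 s = 4.659 Mbps.
Audio total: 64 + 432 + 256 = 752 kbps = 0.752 Mbps.
Video: 4.659 − 0.752 = 3.907 Mbps.

3.91 Mbps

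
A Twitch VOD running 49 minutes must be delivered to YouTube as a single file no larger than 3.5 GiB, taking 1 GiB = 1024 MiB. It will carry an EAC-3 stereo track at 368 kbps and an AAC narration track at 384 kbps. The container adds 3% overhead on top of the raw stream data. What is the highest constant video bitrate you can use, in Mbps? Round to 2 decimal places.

9.18 Mbps

Budget: 3.5 GiB = 30064.8 Mb.
Stream payload after overhead: 30064.8 / 1.03 = 29189.1 Mb.
49 min = 2940 s
Total bitrate budget: 29189.1 Mb / 2940 s = 9.928 Mbps.
Audio total: 368 + 384 = 752 kbps = 0.752 Mbps.
Video: 9.928 − 0.752 = 9.176 Mbps.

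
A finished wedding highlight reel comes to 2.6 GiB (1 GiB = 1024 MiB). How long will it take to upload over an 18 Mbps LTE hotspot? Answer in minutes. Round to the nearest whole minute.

File: 2.6 GiB = 22333.8 Mb.
At 18 Mbps: 22333.8 / 18 = 1240.8 s ≈ 20.7 minutes.

21 minutes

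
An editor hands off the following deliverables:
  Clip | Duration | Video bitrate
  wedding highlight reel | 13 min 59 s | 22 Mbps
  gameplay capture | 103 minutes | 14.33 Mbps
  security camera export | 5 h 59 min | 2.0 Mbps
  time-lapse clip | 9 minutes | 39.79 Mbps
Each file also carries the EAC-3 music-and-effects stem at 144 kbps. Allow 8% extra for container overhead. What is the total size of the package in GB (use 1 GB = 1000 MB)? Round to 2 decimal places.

Audio: 144 kbps = 0.144 Mbps.
wedding highlight reel: 22.144 Mbps × 839 s × 1.08 = 20065.1 Mb
gameplay capture: 14.474 Mbps × 6180 s × 1.08 = 96605.3 Mb
security camera export: 2.144 Mbps × 21540 s × 1.08 = 49876.3 Mb
time-lapse clip: 39.934 Mbps × 540 s × 1.08 = 23289.5 Mb
Total: 189836.2 Mb = 23729.5 MB.
= 23.73 GB.

23.73 GB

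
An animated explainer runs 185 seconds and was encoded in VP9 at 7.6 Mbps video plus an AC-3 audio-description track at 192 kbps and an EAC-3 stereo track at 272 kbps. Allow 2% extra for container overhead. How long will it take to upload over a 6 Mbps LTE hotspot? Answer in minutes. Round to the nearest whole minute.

Audio total: 192 + 272 = 464 kbps = 0.464 Mbps.
Total bitrate: 8.064 Mbps.
File: 8.064 Mbps × 185 s = 1491.8 Mb.
With 2% container overhead: ×1.02. → 1521.7 Mb.
At 6 Mbps: 1521.7 / 6 = 253.6 s ≈ 4.23 minutes.

4 minutes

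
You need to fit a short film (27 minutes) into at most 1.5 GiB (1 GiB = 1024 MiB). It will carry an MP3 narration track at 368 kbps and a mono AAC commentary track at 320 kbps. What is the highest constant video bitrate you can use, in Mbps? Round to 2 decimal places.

7.27 Mbps

Budget: 1.5 GiB = 12884.9 Mb.
27 min = 1620 s
Total bitrate budget: 12884.9 Mb / 1620 s = 7.954 Mbps.
Audio total: 368 + 320 = 688 kbps = 0.688 Mbps.
Video: 7.954 − 0.688 = 7.266 Mbps.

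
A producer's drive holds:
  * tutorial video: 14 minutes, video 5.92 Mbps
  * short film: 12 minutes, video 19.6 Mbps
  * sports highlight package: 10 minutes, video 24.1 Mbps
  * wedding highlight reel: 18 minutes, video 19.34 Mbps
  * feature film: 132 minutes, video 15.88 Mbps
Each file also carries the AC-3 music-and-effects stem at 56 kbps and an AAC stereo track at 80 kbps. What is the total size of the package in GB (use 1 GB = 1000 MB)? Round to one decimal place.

Audio total: 56 + 80 = 136 kbps = 0.136 Mbps.
tutorial video: 6.056 Mbps × 840 s = 5087.0 Mb
short film: 19.736 Mbps × 720 s = 14209.9 Mb
sports highlight package: 24.236 Mbps × 600 s = 14541.6 Mb
wedding highlight reel: 19.476 Mbps × 1080 s = 21034.1 Mb
feature film: 16.016 Mbps × 7920 s = 126846.7 Mb
Total: 181719.4 Mb = 22714.9 MB.
= 22.71 GB.

22.7 GB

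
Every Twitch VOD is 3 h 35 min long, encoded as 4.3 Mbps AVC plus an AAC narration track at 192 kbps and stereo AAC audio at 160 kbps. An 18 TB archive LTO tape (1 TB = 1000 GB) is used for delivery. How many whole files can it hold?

2399

3 h 35 min = 215 min = 12900 s
Audio total: 192 + 160 = 352 kbps = 0.352 Mbps.
Total bitrate: 4.652 Mbps.
Per item: 4.652 Mbps × 12900 s = 60,011 Mb = 7,501 MB.
Capacity: 18 TB = 144,000,000 Mb; 2399.57 items → 2399 complete.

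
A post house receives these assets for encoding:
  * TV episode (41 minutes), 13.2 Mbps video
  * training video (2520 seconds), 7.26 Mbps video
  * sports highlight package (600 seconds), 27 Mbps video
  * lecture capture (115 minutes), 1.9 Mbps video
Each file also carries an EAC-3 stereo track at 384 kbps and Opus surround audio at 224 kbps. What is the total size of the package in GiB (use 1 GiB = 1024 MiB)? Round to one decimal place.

10.2 GiB

Audio total: 384 + 224 = 608 kbps = 0.608 Mbps.
TV episode: 13.808 Mbps × 2460 s = 33967.7 Mb
training video: 7.868 Mbps × 2520 s = 19827.4 Mb
sports highlight package: 27.608 Mbps × 600 s = 16564.8 Mb
lecture capture: 2.508 Mbps × 6900 s = 17305.2 Mb
Total: 87665.0 Mb = 10958.1 MB.
= 10.21 GiB.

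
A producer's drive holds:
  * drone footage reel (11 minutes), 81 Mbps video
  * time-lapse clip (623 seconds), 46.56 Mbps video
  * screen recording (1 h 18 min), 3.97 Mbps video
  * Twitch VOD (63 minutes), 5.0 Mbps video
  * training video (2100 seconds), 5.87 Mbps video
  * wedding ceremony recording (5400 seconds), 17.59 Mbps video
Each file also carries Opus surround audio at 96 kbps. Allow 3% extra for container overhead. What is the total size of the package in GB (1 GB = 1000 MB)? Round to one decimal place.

Audio: 96 kbps = 0.096 Mbps.
drone footage reel: 81.096 Mbps × 660 s × 1.03 = 55129.1 Mb
time-lapse clip: 46.656 Mbps × 623 s × 1.03 = 29938.7 Mb
screen recording: 4.066 Mbps × 4680 s × 1.03 = 19599.7 Mb
Twitch VOD: 5.096 Mbps × 3780 s × 1.03 = 19840.8 Mb
training video: 5.966 Mbps × 2100 s × 1.03 = 12904.5 Mb
wedding ceremony recording: 17.686 Mbps × 5400 s × 1.03 = 98369.5 Mb
Total: 235782.3 Mb = 29472.8 MB.
= 29.47 GB.

29.5 GB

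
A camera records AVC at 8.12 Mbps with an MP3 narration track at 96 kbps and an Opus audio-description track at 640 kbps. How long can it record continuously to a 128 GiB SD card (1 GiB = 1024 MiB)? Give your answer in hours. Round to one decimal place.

Audio total: 96 + 640 = 736 kbps = 0.736 Mbps.
Total bitrate: 8.12 + 0.736 = 8.856 Mbps.
Capacity: 128 GiB = 1,099,512 Mb.
Recording time: 1,099,512 / 8.856 = 124,154 s ≈ 34.5 hours.

34.5 hours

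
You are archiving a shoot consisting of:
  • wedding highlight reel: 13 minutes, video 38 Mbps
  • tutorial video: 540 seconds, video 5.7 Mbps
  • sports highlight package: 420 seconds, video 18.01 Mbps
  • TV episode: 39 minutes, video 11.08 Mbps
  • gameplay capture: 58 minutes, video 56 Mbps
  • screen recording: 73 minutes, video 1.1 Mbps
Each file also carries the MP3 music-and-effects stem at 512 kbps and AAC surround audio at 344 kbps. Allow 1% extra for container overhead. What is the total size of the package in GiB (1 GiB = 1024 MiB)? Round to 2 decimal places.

Audio total: 512 + 344 = 856 kbps = 0.856 Mbps.
wedding highlight reel: 38.856 Mbps × 780 s × 1.01 = 30610.8 Mb
tutorial video: 6.556 Mbps × 540 s × 1.01 = 3575.6 Mb
sports highlight package: 18.866 Mbps × 420 s × 1.01 = 8003.0 Mb
TV episode: 11.936 Mbps × 2340 s × 1.01 = 28209.5 Mb
gameplay capture: 56.856 Mbps × 3480 s × 1.01 = 199837.5 Mb
screen recording: 1.956 Mbps × 4380 s × 1.01 = 8653.0 Mb
Total: 278889.3 Mb = 34861.2 MB.
= 32.47 GiB.

32.47 GiB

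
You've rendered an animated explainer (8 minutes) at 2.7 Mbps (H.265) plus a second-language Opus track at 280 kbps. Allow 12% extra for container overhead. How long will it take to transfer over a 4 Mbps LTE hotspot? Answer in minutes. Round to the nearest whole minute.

8 min = 480 s
Audio: 280 kbps = 0.280 Mbps.
Total bitrate: 2.980 Mbps.
File: 2.980 Mbps × 480 s = 1430.4 Mb.
With 12% container overhead: ×1.12. → 1602.0 Mb.
At 4 Mbps: 1602.0 / 4 = 400.5 s ≈ 6.68 minutes.

7 minutes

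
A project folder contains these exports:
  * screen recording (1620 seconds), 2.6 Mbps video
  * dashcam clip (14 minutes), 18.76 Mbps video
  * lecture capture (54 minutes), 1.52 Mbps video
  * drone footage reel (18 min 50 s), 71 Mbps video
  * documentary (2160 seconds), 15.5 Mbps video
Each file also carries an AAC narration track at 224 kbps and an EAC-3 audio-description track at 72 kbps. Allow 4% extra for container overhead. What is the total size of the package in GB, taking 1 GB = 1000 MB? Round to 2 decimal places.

18.36 GB

Audio total: 224 + 72 = 296 kbps = 0.296 Mbps.
screen recording: 2.896 Mbps × 1620 s × 1.04 = 4879.2 Mb
dashcam clip: 19.056 Mbps × 840 s × 1.04 = 16647.3 Mb
lecture capture: 1.816 Mbps × 3240 s × 1.04 = 6119.2 Mb
drone footage reel: 71.296 Mbps × 1130 s × 1.04 = 83787.1 Mb
documentary: 15.796 Mbps × 2160 s × 1.04 = 35484.1 Mb
Total: 146916.9 Mb = 18364.6 MB.
= 18.36 GB.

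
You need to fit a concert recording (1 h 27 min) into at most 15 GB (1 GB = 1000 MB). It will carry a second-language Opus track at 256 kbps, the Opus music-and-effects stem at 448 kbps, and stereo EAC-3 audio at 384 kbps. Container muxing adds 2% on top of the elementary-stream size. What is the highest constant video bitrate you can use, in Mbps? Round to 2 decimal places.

21.45 Mbps

Budget: 15 GB = 120000.0 Mb.
Stream payload after overhead: 120000.0 / 1.02 = 117647.1 Mb.
1 h 27 min = 87 min = 5220 s
Total bitrate budget: 117647.1 Mb / 5220 s = 22.538 Mbps.
Audio total: 256 + 448 + 384 = 1088 kbps = 1.088 Mbps.
Video: 22.538 − 1.088 = 21.450 Mbps.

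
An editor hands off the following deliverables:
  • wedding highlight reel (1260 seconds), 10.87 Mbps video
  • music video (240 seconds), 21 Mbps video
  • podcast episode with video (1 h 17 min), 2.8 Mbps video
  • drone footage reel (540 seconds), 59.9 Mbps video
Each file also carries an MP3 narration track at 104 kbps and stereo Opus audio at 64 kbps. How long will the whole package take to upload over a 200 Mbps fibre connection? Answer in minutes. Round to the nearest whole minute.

Audio total: 104 + 64 = 168 kbps = 0.168 Mbps.
wedding highlight reel: 11.038 Mbps × 1260 s = 13907.9 Mb
music video: 21.168 Mbps × 240 s = 5080.3 Mb
podcast episode with video: 2.968 Mbps × 4620 s = 13712.2 Mb
drone footage reel: 60.068 Mbps × 540 s = 32436.7 Mb
Total: 65137.1 Mb = 8142.1 MB.
At 200 Mbps: 65137.1 / 200 = 326 s ≈ 5.43 minutes.

5 minutes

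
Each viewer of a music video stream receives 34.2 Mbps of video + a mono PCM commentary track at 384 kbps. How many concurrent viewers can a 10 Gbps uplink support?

Audio: 384 kbps = 0.384 Mbps.
Per-viewer media rate: 34.584 Mbps.
10 Gbps = 10,000 Mbps; 10,000 / 34.584 = 289.15 → 289 viewers.

289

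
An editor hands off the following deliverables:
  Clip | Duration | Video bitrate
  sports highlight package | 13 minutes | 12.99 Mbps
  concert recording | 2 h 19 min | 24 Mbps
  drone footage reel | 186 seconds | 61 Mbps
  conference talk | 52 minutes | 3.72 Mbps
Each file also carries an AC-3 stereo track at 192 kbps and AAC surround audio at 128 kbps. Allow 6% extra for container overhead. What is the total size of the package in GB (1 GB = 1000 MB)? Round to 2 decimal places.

Audio total: 192 + 128 = 320 kbps = 0.320 Mbps.
sports highlight package: 13.310 Mbps × 780 s × 1.06 = 11004.7 Mb
concert recording: 24.320 Mbps × 8340 s × 1.06 = 214998.5 Mb
drone footage reel: 61.320 Mbps × 186 s × 1.06 = 12089.9 Mb
conference talk: 4.040 Mbps × 3120 s × 1.06 = 13361.1 Mb
Total: 251454.2 Mb = 31431.8 MB.
= 31.43 GB.

31.43 GB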